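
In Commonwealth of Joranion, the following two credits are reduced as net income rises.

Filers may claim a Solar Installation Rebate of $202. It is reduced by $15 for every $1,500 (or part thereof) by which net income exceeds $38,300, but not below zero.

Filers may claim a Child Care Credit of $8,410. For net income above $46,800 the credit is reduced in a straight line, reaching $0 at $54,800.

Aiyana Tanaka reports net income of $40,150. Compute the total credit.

Solar Installation Rebate: income exceeds $38,300 by $1,850, which is 2 full-or-partial $1,500 increments; reduction = 2 × $15 = $30, leaving $172.
Child Care Credit: $40,150 is at or below the $46,800 threshold, so the full $8,410 applies.
Total: $172 + $8,410 = $8,582.

$8,582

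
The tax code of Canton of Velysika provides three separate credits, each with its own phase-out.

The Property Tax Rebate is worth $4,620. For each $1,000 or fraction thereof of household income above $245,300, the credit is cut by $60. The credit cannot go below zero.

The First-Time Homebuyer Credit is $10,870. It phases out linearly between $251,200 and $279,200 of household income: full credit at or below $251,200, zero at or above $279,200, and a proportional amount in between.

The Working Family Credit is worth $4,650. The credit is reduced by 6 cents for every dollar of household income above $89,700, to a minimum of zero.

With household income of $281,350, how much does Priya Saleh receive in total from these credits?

Property Tax Rebate: income exceeds $245,300 by $36,050, which is 37 full-or-partial $1,000 increments; reduction = 37 × $60 = $2,220, leaving $2,400.
First-Time Homebuyer Credit: $281,350 is at or above $279,200, so the credit is $0.
Working Family Credit: 6% of the $191,650 excess over $89,700 is $11,499 ≥ base, so the credit is $0.
Total: $2,400 + $0 + $0 = $2,400.

$2,400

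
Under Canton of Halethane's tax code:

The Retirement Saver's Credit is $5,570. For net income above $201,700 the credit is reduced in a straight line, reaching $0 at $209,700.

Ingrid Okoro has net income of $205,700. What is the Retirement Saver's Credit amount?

$2,785

Retirement Saver's Credit: $205,700 is $4,000 into a $8,000 phase-out range, leaving 4,000/8,000 of the credit: $5,570 × 4,000/8,000 = $2,785.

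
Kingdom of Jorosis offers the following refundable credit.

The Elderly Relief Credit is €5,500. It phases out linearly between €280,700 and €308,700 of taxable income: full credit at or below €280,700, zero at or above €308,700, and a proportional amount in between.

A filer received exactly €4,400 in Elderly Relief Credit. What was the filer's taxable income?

€286,300

€4,400 is 4,400/5,500 of the full €5,500, so 1,100/5,500 of the €28,000 range has been used: income = €280,700 + €28,000 × 1,100/5,500 = €286,300.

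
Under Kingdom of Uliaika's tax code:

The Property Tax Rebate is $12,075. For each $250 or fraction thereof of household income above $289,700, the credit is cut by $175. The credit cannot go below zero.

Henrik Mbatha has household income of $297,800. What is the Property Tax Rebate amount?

Property Tax Rebate: income exceeds $289,700 by $8,100, which is 33 full-or-partial $250 increments; reduction = 33 × $175 = $5,775, leaving $6,300.

$6,300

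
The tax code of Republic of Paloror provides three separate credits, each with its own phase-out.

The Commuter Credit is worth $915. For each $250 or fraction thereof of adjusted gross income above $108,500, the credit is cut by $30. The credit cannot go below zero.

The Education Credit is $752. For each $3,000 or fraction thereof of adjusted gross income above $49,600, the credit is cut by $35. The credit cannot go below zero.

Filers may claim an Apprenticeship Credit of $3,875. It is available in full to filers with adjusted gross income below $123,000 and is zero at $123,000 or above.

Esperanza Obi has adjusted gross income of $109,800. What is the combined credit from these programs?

Commuter Credit: income exceeds $108,500 by $1,300, which is 6 full-or-partial $250 increments; reduction = 6 × $30 = $180, leaving $735.
Education Credit: income exceeds $49,600 by $60,200, which is 21 full-or-partial $3,000 increments; reduction = 21 × $35 = $735, leaving $17.
Apprenticeship Credit: $109,800 is below the $123,000 cutoff, so the full $3,875 applies.
Total: $735 + $17 + $3,875 = $4,627.

$4,627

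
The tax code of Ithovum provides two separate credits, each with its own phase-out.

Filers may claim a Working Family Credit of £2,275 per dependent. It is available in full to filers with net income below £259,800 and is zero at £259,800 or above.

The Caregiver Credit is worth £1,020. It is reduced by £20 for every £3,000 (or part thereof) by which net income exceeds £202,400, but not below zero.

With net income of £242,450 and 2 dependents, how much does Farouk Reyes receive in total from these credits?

Working Family Credit: base = 2 × £2,275 = £4,550. £242,450 is below the £259,800 cutoff, so the full £4,550 applies.
Caregiver Credit: income exceeds £202,400 by £40,050, which is 14 full-or-partial £3,000 increments; reduction = 14 × £20 = £280, leaving £740.
Total: £4,550 + £740 = £5,290.

£5,290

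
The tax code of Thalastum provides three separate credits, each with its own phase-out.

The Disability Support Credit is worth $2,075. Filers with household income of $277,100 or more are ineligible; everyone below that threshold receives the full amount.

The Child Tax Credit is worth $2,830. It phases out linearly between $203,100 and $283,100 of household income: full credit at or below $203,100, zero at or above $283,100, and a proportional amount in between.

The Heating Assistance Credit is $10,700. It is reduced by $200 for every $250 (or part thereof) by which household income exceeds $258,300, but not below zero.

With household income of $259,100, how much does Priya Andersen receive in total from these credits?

$12,824

Disability Support Credit: $259,100 is below the $277,100 cutoff, so the full $2,075 applies.
Child Tax Credit: $259,100 is $56,000 into a $80,000 phase-out range, leaving 24,000/80,000 of the credit: $2,830 × 24,000/80,000 = $849.
Heating Assistance Credit: income exceeds $258,300 by $800, which is 4 full-or-partial $250 increments; reduction = 4 × $200 = $800, leaving $9,900.
Total: $2,075 + $849 + $9,900 = $12,824.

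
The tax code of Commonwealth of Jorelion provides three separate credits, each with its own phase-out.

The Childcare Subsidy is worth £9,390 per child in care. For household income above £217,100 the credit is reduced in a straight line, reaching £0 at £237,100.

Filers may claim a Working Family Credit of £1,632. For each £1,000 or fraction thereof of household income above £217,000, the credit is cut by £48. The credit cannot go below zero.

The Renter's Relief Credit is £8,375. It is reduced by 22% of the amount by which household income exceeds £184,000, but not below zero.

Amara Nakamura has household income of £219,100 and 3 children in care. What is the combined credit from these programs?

Childcare Subsidy: base = 3 × £9,390 = £28,170. £219,100 is £2,000 into a £20,000 phase-out range, leaving 18,000/20,000 of the credit: £28,170 × 18,000/20,000 = £25,353.
Working Family Credit: income exceeds £217,000 by £2,100, which is 3 full-or-partial £1,000 increments; reduction = 3 × £48 = £144, leaving £1,488.
Renter's Relief Credit: 22% of the £35,100 excess over £184,000 is £7,722; credit = £8,375 − £7,722 = £653.
Total: £25,353 + £1,488 + £653 = £27,494.

£27,494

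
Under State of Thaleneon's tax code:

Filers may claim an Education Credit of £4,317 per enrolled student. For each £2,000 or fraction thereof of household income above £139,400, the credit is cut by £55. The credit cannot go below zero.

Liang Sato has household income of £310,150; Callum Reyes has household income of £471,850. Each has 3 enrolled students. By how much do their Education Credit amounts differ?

£4,455

Liang (£310,150): Education Credit: base = 3 × £4,317 = £12,951. income exceeds £139,400 by £170,750, which is 86 full-or-partial £2,000 increments; reduction = 86 × £55 = £4,730, leaving £8,221.
Callum (£471,850): Education Credit: base = 3 × £4,317 = £12,951. income exceeds £139,400 by £332,450, which is 167 full-or-partial £2,000 increments; reduction = 167 × £55 = £9,185, leaving £3,766.
Difference: |£8,221 − £3,766| = £4,455.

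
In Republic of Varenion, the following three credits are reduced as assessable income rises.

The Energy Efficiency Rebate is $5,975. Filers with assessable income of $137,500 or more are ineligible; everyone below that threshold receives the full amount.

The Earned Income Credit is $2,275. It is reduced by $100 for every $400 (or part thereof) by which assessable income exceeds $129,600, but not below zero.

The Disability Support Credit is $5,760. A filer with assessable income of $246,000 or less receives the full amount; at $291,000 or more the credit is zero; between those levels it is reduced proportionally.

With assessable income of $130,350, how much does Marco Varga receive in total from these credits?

Energy Efficiency Rebate: $130,350 is below the $137,500 cutoff, so the full $5,975 applies.
Earned Income Credit: income exceeds $129,600 by $750, which is 2 full-or-partial $400 increments; reduction = 2 × $100 = $200, leaving $2,075.
Disability Support Credit: $130,350 is at or below the $246,000 threshold, so the full $5,760 applies.
Total: $5,975 + $2,075 + $5,760 = $13,810.

$13,810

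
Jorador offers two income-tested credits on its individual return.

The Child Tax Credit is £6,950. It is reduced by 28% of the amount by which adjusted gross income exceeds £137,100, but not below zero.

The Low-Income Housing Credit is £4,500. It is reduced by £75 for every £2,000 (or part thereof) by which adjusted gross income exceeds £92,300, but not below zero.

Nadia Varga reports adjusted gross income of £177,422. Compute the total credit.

Child Tax Credit: 28% of the £40,322 excess over £137,100 is £11,290.16 ≥ base, so the credit is £0.
Low-Income Housing Credit: income exceeds £92,300 by £85,122, which is 43 full-or-partial £2,000 increments; reduction = 43 × £75 = £3,225, leaving £1,275.
Total: £0 + £1,275 = £1,275.

£1,275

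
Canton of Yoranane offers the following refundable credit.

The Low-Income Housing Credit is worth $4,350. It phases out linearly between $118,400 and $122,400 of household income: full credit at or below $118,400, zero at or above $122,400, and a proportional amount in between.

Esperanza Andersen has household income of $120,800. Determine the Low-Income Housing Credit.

Low-Income Housing Credit: $120,800 is $2,400 into a $4,000 phase-out range, leaving 1,600/4,000 of the credit: $4,350 × 1,600/4,000 = $1,740.

$1,740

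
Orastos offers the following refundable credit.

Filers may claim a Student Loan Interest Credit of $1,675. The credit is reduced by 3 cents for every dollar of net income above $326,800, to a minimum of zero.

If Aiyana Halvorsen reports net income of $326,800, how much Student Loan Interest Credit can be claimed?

$1,675

Student Loan Interest Credit: $326,800 is at or below the $326,800 threshold, so the full $1,675 applies.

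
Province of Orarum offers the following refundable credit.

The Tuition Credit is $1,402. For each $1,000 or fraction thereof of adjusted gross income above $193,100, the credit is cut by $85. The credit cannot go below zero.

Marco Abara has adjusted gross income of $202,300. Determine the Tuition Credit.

Tuition Credit: income exceeds $193,100 by $9,200, which is 10 full-or-partial $1,000 increments; reduction = 10 × $85 = $850, leaving $552.

$552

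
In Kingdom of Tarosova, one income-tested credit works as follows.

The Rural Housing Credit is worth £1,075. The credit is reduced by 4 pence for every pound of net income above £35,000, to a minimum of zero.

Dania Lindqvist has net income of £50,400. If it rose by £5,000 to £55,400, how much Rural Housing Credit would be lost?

At £50,400 — 4% of the £15,400 excess over £35,000 is £616; credit = £1,075 − £616 = £459.
At £55,400 — 4% of the £20,400 excess over £35,000 is £816; credit = £1,075 − £816 = £259.
Lost: £459 − £259 = £200.

£200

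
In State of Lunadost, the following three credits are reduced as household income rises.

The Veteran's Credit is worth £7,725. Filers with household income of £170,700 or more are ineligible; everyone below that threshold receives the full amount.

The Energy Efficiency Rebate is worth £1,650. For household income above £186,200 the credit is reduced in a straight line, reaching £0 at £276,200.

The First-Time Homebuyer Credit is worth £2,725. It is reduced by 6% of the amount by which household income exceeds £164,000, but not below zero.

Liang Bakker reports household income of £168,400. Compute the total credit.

£11,836

Veteran's Credit: £168,400 is below the £170,700 cutoff, so the full £7,725 applies.
Energy Efficiency Rebate: £168,400 is at or below the £186,200 threshold, so the full £1,650 applies.
First-Time Homebuyer Credit: 6% of the £4,400 excess over £164,000 is £264; credit = £2,725 − £264 = £2,461.
Total: £7,725 + £1,650 + £2,461 = £11,836.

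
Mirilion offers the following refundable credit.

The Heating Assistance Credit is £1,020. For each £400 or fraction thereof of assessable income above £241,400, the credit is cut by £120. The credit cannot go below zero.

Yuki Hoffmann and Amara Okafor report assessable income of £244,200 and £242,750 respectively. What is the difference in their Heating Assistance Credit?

£360

Yuki (£244,200): Heating Assistance Credit: income exceeds £241,400 by £2,800, which is 7 full-or-partial £400 increments; reduction = 7 × £120 = £840, leaving £180.
Amara (£242,750): Heating Assistance Credit: income exceeds £241,400 by £1,350, which is 4 full-or-partial £400 increments; reduction = 4 × £120 = £480, leaving £540.
Difference: |£180 − £540| = £360.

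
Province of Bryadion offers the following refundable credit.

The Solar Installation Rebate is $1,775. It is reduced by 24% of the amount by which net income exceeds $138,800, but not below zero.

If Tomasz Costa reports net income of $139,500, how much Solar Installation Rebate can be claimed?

Solar Installation Rebate: 24% of the $700 excess over $138,800 is $168; credit = $1,775 − $168 = $1,607.

$1,607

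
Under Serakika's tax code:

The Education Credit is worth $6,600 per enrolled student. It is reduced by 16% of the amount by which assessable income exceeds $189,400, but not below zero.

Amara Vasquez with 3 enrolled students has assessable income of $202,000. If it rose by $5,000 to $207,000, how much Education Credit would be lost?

$800

At $202,000 — base = 3 × $6,600 = $19,800. 16% of the $12,600 excess over $189,400 is $2,016; credit = $19,800 − $2,016 = $17,784.
At $207,000 — base = 3 × $6,600 = $19,800. 16% of the $17,600 excess over $189,400 is $2,816; credit = $19,800 − $2,816 = $16,984.
Lost: $17,784 − $16,984 = $800.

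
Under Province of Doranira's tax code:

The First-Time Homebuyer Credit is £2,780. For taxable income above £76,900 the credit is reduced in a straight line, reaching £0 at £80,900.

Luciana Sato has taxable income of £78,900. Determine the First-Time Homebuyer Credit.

First-Time Homebuyer Credit: £78,900 is £2,000 into a £4,000 phase-out range, leaving 2,000/4,000 of the credit: £2,780 × 2,000/4,000 = £1,390.

£1,390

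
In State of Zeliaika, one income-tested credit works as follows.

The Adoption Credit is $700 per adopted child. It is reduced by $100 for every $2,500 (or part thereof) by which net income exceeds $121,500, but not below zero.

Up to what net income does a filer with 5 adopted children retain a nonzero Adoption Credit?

Full credit = 5 × $700 = $3,500.
After 34 increments the reduction is 34 × $100 = $3,400, leaving $100; one more increment wipes it out. Increment 34 ends at excess 34 × $2,500 = $85,000, so the highest qualifying income is $121,500 + $85,000 = $206,500.

$206,500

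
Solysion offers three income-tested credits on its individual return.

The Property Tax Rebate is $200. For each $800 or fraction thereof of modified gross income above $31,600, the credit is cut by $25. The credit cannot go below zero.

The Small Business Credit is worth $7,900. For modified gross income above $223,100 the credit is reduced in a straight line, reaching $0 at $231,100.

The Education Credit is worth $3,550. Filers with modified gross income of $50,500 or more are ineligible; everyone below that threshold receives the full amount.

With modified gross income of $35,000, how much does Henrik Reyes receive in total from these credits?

Property Tax Rebate: income exceeds $31,600 by $3,400, which is 5 full-or-partial $800 increments; reduction = 5 × $25 = $125, leaving $75.
Small Business Credit: $35,000 is at or below the $223,100 threshold, so the full $7,900 applies.
Education Credit: $35,000 is below the $50,500 cutoff, so the full $3,550 applies.
Total: $75 + $7,900 + $3,550 = $11,525.

$11,525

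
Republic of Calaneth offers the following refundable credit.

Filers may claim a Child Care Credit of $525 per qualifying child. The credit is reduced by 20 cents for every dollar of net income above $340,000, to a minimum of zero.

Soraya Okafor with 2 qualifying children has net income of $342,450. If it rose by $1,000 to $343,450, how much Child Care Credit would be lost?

At $342,450 — base = 2 × $525 = $1,050. 20% of the $2,450 excess over $340,000 is $490; credit = $1,050 − $490 = $560.
At $343,450 — base = 2 × $525 = $1,050. 20% of the $3,450 excess over $340,000 is $690; credit = $1,050 − $690 = $360.
Lost: $560 − $360 = $200.

$200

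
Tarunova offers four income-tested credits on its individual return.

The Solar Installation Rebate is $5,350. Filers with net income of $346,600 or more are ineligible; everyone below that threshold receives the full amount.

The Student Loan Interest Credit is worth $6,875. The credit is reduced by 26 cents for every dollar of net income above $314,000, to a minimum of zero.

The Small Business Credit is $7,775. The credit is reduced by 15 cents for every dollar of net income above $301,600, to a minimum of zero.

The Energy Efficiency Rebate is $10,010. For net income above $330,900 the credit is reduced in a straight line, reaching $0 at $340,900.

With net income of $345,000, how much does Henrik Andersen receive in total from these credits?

$6,615

Solar Installation Rebate: $345,000 is below the $346,600 cutoff, so the full $5,350 applies.
Student Loan Interest Credit: 26% of the $31,000 excess over $314,000 is $8,060 ≥ base, so the credit is $0.
Small Business Credit: 15% of the $43,400 excess over $301,600 is $6,510; credit = $7,775 − $6,510 = $1,265.
Energy Efficiency Rebate: $345,000 is at or above $340,900, so the credit is $0.
Total: $5,350 + $0 + $1,265 + $0 = $6,615.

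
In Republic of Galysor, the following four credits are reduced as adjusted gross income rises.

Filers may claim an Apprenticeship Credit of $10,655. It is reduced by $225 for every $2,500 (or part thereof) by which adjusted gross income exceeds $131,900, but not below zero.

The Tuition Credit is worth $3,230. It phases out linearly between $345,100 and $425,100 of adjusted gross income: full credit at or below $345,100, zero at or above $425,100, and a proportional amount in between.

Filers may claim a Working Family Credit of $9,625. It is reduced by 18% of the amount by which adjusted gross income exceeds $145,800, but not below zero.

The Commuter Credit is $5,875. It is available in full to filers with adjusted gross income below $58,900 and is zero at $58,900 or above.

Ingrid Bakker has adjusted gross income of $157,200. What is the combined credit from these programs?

$18,983

Apprenticeship Credit: income exceeds $131,900 by $25,300, which is 11 full-or-partial $2,500 increments; reduction = 11 × $225 = $2,475, leaving $8,180.
Tuition Credit: $157,200 is at or below the $345,100 threshold, so the full $3,230 applies.
Working Family Credit: 18% of the $11,400 excess over $145,800 is $2,052; credit = $9,625 − $2,052 = $7,573.
Commuter Credit: $157,200 meets or exceeds the $58,900 cutoff, so the credit is $0.
Total: $8,180 + $3,230 + $7,573 + $0 = $18,983.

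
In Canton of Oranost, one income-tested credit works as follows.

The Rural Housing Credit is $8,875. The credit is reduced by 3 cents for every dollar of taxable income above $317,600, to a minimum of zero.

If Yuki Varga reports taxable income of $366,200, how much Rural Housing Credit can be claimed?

Rural Housing Credit: 3% of the $48,600 excess over $317,600 is $1,458; credit = $8,875 − $1,458 = $7,417.

$7,417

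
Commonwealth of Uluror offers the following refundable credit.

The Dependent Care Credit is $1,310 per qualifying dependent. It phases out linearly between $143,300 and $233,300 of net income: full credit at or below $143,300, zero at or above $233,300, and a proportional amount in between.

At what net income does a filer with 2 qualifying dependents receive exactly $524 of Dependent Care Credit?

Full credit = 2 × $1,310 = $2,620.
$524 is 524/2,620 of the full $2,620, so 2,096/2,620 of the $90,000 range has been used: income = $143,300 + $90,000 × 2,096/2,620 = $215,300.

$215,300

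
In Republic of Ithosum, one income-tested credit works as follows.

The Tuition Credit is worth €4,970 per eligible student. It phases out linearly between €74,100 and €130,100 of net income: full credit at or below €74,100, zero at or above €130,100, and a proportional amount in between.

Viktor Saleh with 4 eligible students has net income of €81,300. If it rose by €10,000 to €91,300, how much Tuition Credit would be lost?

At €81,300 — base = 4 × €4,970 = €19,880. €81,300 is €7,200 into a €56,000 phase-out range, leaving 48,800/56,000 of the credit: €19,880 × 48,800/56,000 = €17,324.
At €91,300 — base = 4 × €4,970 = €19,880. €91,300 is €17,200 into a €56,000 phase-out range, leaving 38,800/56,000 of the credit: €19,880 × 38,800/56,000 = €13,774.
Lost: €17,324 − €13,774 = €3,550.

€3,550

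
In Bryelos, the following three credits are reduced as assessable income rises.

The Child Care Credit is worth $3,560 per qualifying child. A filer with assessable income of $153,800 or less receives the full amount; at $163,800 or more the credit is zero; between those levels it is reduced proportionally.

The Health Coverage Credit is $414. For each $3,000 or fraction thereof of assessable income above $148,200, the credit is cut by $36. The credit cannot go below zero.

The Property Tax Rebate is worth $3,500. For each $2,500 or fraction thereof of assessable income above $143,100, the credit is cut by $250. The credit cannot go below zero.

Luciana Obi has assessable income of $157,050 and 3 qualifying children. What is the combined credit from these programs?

Child Care Credit: base = 3 × $3,560 = $10,680. $157,050 is $3,250 into a $10,000 phase-out range, leaving 6,750/10,000 of the credit: $10,680 × 6,750/10,000 = $7,209.
Health Coverage Credit: income exceeds $148,200 by $8,850, which is 3 full-or-partial $3,000 increments; reduction = 3 × $36 = $108, leaving $306.
Property Tax Rebate: income exceeds $143,100 by $13,950, which is 6 full-or-partial $2,500 increments; reduction = 6 × $250 = $1,500, leaving $2,000.
Total: $7,209 + $306 + $2,000 = $9,515.

$9,515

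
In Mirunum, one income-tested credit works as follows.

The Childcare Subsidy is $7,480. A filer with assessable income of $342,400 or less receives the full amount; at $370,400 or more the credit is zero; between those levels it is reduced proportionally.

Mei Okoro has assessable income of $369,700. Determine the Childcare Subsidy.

$187

Childcare Subsidy: $369,700 is $27,300 into a $28,000 phase-out range, leaving 700/28,000 of the credit: $7,480 × 700/28,000 = $187.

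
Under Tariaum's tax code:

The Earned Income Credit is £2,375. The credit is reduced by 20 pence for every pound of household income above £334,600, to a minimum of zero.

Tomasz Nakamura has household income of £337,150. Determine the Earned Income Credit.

Earned Income Credit: 20% of the £2,550 excess over £334,600 is £510; credit = £2,375 − £510 = £1,865.

£1,865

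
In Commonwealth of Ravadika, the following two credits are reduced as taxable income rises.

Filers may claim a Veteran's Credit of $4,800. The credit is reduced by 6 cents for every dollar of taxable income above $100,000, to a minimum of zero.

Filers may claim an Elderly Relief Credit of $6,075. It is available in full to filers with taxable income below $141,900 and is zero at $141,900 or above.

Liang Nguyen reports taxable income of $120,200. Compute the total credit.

Veteran's Credit: 6% of the $20,200 excess over $100,000 is $1,212; credit = $4,800 − $1,212 = $3,588.
Elderly Relief Credit: $120,200 is below the $141,900 cutoff, so the full $6,075 applies.
Total: $3,588 + $6,075 = $9,663.

$9,663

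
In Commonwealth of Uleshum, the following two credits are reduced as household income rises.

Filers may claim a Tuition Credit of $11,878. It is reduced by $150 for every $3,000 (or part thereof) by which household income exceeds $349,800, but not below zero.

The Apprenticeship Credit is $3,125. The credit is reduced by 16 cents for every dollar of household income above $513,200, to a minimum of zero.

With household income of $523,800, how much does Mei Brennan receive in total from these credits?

$4,607

Tuition Credit: income exceeds $349,800 by $174,000, which is 58 full-or-partial $3,000 increments; reduction = 58 × $150 = $8,700, leaving $3,178.
Apprenticeship Credit: 16% of the $10,600 excess over $513,200 is $1,696; credit = $3,125 − $1,696 = $1,429.
Total: $3,178 + $1,429 = $4,607.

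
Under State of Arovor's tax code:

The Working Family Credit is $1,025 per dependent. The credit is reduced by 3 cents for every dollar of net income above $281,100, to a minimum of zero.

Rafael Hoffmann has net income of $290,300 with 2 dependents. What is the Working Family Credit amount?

Working Family Credit: base = 2 × $1,025 = $2,050. 3% of the $9,200 excess over $281,100 is $276; credit = $2,050 − $276 = $1,774.

$1,774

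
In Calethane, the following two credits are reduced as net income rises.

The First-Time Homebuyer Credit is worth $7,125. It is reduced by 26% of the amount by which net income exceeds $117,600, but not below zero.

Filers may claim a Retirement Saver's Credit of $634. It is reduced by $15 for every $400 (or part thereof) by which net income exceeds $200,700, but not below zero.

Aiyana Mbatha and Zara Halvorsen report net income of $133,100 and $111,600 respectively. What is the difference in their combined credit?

Aiyana ($133,100): First-Time Homebuyer Credit: 26% of the $15,500 excess over $117,600 is $4,030; credit = $7,125 − $4,030 = $3,095. Retirement Saver's Credit: $133,100 is at or below the $200,700 threshold, so the full $634 applies. total $3,095 + $634 = $3,729
Zara ($111,600): First-Time Homebuyer Credit: $111,600 is at or below the $117,600 threshold, so the full $7,125 applies. Retirement Saver's Credit: $111,600 is at or below the $200,700 threshold, so the full $634 applies. total $7,125 + $634 = $7,759
Difference: |$3,729 − $7,759| = $4,030.

$4,030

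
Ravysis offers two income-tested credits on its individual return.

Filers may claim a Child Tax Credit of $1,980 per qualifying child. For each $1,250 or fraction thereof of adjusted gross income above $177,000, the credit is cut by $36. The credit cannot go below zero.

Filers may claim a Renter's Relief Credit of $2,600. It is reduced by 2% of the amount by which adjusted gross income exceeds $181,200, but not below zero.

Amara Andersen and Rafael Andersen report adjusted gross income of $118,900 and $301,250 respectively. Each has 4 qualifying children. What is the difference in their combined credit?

$6,001

Amara ($118,900): Child Tax Credit: base = 4 × $1,980 = $7,920. $118,900 is at or below the $177,000 threshold, so the full $7,920 applies. Renter's Relief Credit: $118,900 is at or below the $181,200 threshold, so the full $2,600 applies. total $7,920 + $2,600 = $10,520
Rafael ($301,250): Child Tax Credit: base = 4 × $1,980 = $7,920. income exceeds $177,000 by $124,250, which is 100 full-or-partial $1,250 increments; reduction = 100 × $36 = $3,600, leaving $4,320. Renter's Relief Credit: 2% of the $120,050 excess over $181,200 is $2,401; credit = $2,600 − $2,401 = $199. total $4,320 + $199 = $4,519
Difference: |$10,520 − $4,519| = $6,001.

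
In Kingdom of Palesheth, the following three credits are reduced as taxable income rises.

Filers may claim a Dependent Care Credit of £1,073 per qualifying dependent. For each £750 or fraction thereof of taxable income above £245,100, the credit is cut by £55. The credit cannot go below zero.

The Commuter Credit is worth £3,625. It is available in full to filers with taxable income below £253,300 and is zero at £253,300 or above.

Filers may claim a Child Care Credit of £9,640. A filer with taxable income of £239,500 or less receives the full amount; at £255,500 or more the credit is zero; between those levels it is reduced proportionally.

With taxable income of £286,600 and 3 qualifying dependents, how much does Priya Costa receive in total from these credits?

£139

Dependent Care Credit: base = 3 × £1,073 = £3,219. income exceeds £245,100 by £41,500, which is 56 full-or-partial £750 increments; reduction = 56 × £55 = £3,080, leaving £139.
Commuter Credit: £286,600 meets or exceeds the £253,300 cutoff, so the credit is £0.
Child Care Credit: £286,600 is at or above £255,500, so the credit is £0.
Total: £139 + £0 + £0 = £139.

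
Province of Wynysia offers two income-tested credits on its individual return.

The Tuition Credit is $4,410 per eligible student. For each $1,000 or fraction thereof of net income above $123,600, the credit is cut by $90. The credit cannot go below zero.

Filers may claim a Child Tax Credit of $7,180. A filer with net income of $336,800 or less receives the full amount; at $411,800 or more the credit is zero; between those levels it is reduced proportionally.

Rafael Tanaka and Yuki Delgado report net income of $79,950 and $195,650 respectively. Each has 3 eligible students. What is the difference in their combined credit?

$6,570

Rafael ($79,950): Tuition Credit: base = 3 × $4,410 = $13,230. $79,950 is at or below the $123,600 threshold, so the full $13,230 applies. Child Tax Credit: $79,950 is at or below the $336,800 threshold, so the full $7,180 applies. total $13,230 + $7,180 = $20,410
Yuki ($195,650): Tuition Credit: base = 3 × $4,410 = $13,230. income exceeds $123,600 by $72,050, which is 73 full-or-partial $1,000 increments; reduction = 73 × $90 = $6,570, leaving $6,660. Child Tax Credit: $195,650 is at or below the $336,800 threshold, so the full $7,180 applies. total $6,660 + $7,180 = $13,840
Difference: |$20,410 − $13,840| = $6,570.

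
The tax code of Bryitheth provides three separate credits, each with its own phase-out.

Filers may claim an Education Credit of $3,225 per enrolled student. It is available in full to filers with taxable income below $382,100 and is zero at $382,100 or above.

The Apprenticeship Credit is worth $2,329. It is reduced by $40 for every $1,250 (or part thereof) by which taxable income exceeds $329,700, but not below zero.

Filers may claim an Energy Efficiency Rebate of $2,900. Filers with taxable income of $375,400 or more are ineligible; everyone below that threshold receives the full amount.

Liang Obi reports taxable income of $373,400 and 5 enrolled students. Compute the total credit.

$19,954

Education Credit: base = 5 × $3,225 = $16,125. $373,400 is below the $382,100 cutoff, so the full $16,125 applies.
Apprenticeship Credit: income exceeds $329,700 by $43,700, which is 35 full-or-partial $1,250 increments; reduction = 35 × $40 = $1,400, leaving $929.
Energy Efficiency Rebate: $373,400 is below the $375,400 cutoff, so the full $2,900 applies.
Total: $16,125 + $929 + $2,900 = $19,954.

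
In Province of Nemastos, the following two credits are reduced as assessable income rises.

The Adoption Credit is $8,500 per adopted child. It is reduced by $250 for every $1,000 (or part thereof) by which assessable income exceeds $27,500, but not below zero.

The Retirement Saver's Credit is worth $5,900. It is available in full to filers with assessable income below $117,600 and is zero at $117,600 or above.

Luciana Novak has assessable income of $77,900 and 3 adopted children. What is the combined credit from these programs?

Adoption Credit: base = 3 × $8,500 = $25,500. income exceeds $27,500 by $50,400, which is 51 full-or-partial $1,000 increments; reduction = 51 × $250 = $12,750, leaving $12,750.
Retirement Saver's Credit: $77,900 is below the $117,600 cutoff, so the full $5,900 applies.
Total: $12,750 + $5,900 = $18,650.

$18,650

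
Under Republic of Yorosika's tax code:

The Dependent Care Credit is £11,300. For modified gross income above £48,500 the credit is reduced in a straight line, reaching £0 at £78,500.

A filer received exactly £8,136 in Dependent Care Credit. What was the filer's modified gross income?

£56,900

£8,136 is 8,136/11,300 of the full £11,300, so 3,164/11,300 of the £30,000 range has been used: income = £48,500 + £30,000 × 3,164/11,300 = £56,900.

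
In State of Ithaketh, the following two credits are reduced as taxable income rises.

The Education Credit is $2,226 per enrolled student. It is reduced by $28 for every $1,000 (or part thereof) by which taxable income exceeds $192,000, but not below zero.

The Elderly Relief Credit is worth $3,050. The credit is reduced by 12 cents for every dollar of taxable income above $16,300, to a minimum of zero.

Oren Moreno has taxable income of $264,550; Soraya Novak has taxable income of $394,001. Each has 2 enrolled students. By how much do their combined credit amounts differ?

$2,408

Oren ($264,550): Education Credit: base = 2 × $2,226 = $4,452. income exceeds $192,000 by $72,550, which is 73 full-or-partial $1,000 increments; reduction = 73 × $28 = $2,044, leaving $2,408. Elderly Relief Credit: 12% of the $248,250 excess over $16,300 is $29,790 ≥ base, so the credit is $0. total $2,408 + $0 = $2,408
Soraya ($394,001): Education Credit: base = 2 × $2,226 = $4,452. income exceeds $192,000 by $202,001 → 203 increments × $28 = $5,684 ≥ base, so the credit is $0. Elderly Relief Credit: 12% of the $377,701 excess over $16,300 is $45,324.12 ≥ base, so the credit is $0. total $0 + $0 = $0
Difference: |$2,408 − $0| = $2,408.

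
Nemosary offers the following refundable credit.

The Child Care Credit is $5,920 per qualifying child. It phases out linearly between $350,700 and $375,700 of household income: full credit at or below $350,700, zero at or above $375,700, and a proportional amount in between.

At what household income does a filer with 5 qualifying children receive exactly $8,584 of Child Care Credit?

Full credit = 5 × $5,920 = $29,600.
$8,584 is 8,584/29,600 of the full $29,600, so 21,016/29,600 of the $25,000 range has been used: income = $350,700 + $25,000 × 21,016/29,600 = $368,450.

$368,450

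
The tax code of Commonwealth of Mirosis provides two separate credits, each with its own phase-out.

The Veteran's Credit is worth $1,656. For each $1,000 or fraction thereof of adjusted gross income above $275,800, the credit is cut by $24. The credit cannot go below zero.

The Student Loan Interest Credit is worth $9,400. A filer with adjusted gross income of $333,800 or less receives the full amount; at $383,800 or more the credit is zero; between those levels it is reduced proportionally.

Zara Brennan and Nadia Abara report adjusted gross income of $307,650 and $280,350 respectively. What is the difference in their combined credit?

$648

Zara ($307,650): Veteran's Credit: income exceeds $275,800 by $31,850, which is 32 full-or-partial $1,000 increments; reduction = 32 × $24 = $768, leaving $888. Student Loan Interest Credit: $307,650 is at or below the $333,800 threshold, so the full $9,400 applies. total $888 + $9,400 = $10,288
Nadia ($280,350): Veteran's Credit: income exceeds $275,800 by $4,550, which is 5 full-or-partial $1,000 increments; reduction = 5 × $24 = $120, leaving $1,536. Student Loan Interest Credit: $280,350 is at or below the $333,800 threshold, so the full $9,400 applies. total $1,536 + $9,400 = $10,936
Difference: |$10,288 − $10,936| = $648.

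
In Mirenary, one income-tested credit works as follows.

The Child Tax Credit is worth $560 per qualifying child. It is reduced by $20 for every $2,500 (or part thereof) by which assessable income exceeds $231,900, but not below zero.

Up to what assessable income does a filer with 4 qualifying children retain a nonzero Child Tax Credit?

$509,400

Full credit = 4 × $560 = $2,240.
After 111 increments the reduction is 111 × $20 = $2,220, leaving $20; one more increment wipes it out. Increment 111 ends at excess 111 × $2,500 = $277,500, so the highest qualifying income is $231,900 + $277,500 = $509,400.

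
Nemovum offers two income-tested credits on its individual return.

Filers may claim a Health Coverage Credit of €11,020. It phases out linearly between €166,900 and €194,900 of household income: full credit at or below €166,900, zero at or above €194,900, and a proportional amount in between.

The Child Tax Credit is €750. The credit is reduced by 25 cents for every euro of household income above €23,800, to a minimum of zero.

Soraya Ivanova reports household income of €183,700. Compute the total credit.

Health Coverage Credit: €183,700 is €16,800 into a €28,000 phase-out range, leaving 11,200/28,000 of the credit: €11,020 × 11,200/28,000 = €4,408.
Child Tax Credit: 25% of the €159,900 excess over €23,800 is €39,975 ≥ base, so the credit is €0.
Total: €4,408 + €0 = €4,408.

€4,408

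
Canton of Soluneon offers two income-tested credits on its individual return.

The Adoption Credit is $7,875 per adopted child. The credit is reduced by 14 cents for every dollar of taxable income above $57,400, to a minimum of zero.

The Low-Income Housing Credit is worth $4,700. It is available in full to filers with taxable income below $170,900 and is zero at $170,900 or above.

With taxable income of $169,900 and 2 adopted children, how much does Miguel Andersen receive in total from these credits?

Adoption Credit: base = 2 × $7,875 = $15,750. 14% of the $112,500 excess over $57,400 is $15,750 ≥ base, so the credit is $0.
Low-Income Housing Credit: $169,900 is below the $170,900 cutoff, so the full $4,700 applies.
Total: $0 + $4,700 = $4,700.

$4,700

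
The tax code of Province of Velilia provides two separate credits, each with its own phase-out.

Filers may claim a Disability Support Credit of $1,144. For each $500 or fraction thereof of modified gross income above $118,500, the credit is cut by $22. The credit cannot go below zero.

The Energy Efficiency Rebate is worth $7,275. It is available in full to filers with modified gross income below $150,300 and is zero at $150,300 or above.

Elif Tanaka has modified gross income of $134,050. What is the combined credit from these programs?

Disability Support Credit: income exceeds $118,500 by $15,550, which is 32 full-or-partial $500 increments; reduction = 32 × $22 = $704, leaving $440.
Energy Efficiency Rebate: $134,050 is below the $150,300 cutoff, so the full $7,275 applies.
Total: $440 + $7,275 = $7,715.

$7,715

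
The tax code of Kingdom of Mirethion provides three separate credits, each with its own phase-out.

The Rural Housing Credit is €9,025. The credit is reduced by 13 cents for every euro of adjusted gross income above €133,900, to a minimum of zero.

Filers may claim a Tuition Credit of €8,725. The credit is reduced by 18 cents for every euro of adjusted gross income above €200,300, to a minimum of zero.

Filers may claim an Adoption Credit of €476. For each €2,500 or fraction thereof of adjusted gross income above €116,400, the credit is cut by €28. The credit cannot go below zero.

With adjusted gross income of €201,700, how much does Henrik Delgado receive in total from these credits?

€8,684

Rural Housing Credit: 13% of the €67,800 excess over €133,900 is €8,814; credit = €9,025 − €8,814 = €211.
Tuition Credit: 18% of the €1,400 excess over €200,300 is €252; credit = €8,725 − €252 = €8,473.
Adoption Credit: income exceeds €116,400 by €85,300 → 35 increments × €28 = €980 ≥ base, so the credit is €0.
Total: €211 + €8,473 + €0 = €8,684.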